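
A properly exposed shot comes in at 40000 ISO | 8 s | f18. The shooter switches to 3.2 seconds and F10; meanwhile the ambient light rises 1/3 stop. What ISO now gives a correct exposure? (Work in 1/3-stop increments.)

Scene light: 1/3 stop brighter.
Shutter speed: 8 → 6 → 5 → 4 → 3.2 — 1 1/3 stops faster (darker).
Aperture: f/18 → f/16 → f/14 → f/13 → f/11 → f/10 — 1 2/3 stops wider (brighter).
Net so far: 2/3 stop brighter. ISO: 40000 → 32000 → 25600.

ISO 25600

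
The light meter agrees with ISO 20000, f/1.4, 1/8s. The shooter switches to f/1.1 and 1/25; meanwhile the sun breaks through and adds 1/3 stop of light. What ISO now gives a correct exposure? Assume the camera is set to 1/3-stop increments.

Scene light: 1/3 stop brighter.
Aperture: f/1.4 → f/1.2 → f/1.1 — 2/3 stop wider (brighter).
Shutter speed: 1/8 → 1/10 → 1/13 → 1/15 → 1/20 → 1/25 — 1 2/3 stops faster (darker).
Net so far: 2/3 stop darker. ISO: 20000 → 25600 → 32000.

ISO 32000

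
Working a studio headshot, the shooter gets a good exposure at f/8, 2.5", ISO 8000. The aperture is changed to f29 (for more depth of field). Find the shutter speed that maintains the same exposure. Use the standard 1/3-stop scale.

Aperture: f/8 → f/9 → f/10 → f/11 → f/13 → f/14 → f/16 → f/18 → f/20 → f/22 → f/25 → f/29 — 3 2/3 stops smaller aperture (darker).
Need 3 2/3 stops brighter from the shutter speed: 2.5 → 3.2 → 4 → 5 → 6 → 8 → 10 → 13 → 15 → 20 → 25 → 30.

30 s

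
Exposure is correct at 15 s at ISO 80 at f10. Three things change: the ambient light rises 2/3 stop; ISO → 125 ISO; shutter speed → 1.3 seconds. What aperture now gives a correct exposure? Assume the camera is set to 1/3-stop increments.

Scene light: 2/3 stop brighter.
ISO: 80 → 100 → 125 — 2/3 stop raised (brighter).
Shutter speed: 15 → 13 → 10 → 8 → 6 → 5 → 4 → 3.2 → 2.5 → 2 → 1.6 → 1.3 — 3 2/3 stops shorter (darker).
Net so far: 2 1/3 stops darker. Aperture: f/10 → f/9 → f/8 → f/7.1 → f/6.3 → f/5.6 → f/5 → f/4.5.

f/4.5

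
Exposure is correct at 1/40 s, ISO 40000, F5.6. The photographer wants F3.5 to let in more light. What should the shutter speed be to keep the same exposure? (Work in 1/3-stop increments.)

1/100s

Aperture: f/5.6 → f/5 → f/4.5 → f/4 → f/3.5 — 1 1/3 stops wider (brighter).
Need 1 1/3 stops darker from the shutter speed: 1/40 → 1/50 → 1/60 → 1/80 → 1/100.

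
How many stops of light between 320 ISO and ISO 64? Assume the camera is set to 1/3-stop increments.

320 → 250 → 200 → 160 → 125 → 100 → 80 → 64 — count the steps: 7 third-stops = 2 1/3 stops.

2 1/3 stops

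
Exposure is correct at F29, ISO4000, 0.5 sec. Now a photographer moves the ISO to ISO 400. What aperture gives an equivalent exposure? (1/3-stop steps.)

f/9

ISO: 4000 → 3200 → 2500 → 2000 → 1600 → 1250 → 1000 → 800 → 640 → 500 → 400 — 3 1/3 stops dropped (darker).
Need 3 1/3 stops brighter from the aperture: f/29 → f/25 → f/22 → f/20 → f/18 → f/16 → f/14 → f/13 → f/11 → f/10 → f/9.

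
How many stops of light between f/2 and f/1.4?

1 stop

f/2 → f/1.4 — count the steps: 1 stop.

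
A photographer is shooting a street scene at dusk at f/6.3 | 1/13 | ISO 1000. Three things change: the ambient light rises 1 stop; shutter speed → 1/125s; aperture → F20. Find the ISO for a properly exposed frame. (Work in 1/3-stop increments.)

Scene light: 1 stop brighter.
Shutter speed: 1/13 → 1/15 → 1/20 → 1/25 → 1/30 → 1/40 → 1/50 → 1/60 → 1/80 → 1/100 → 1/125 — 3 1/3 stops shorter (darker).
Aperture: f/6.3 → f/7.1 → f/8 → f/9 → f/10 → f/11 → f/13 → f/14 → f/16 → f/18 → f/20 — 3 1/3 stops stopped down (darker).
Net so far: 5 2/3 stops darker. ISO: 1000 → 1250 → 1600 → 2000 → 2500 → 3200 → 4000 → 5000 → 6400 → 8000 → 10000 → 12800 → 16000 → 20000 → 25600 → 32000 → 40000 → 51200.

ISO 51200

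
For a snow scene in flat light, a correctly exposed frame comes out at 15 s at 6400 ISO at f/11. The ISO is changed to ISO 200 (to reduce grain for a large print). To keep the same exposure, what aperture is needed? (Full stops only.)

ISO: 6400 → 3200 → 1600 → 800 → 400 → 200 — 5 stops dropped (darker).
Need 5 stops brighter from the aperture: f/11 → f/8 → f/5.6 → f/4 → f/2.8 → f/2.

f/2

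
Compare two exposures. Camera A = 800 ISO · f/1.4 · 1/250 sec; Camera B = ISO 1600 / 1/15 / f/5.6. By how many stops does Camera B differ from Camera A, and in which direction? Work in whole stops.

1 stop brighter

Aperture: f/1.4 → f/2 → f/2.8 → f/4 → f/5.6 — 4 stops stopped down (darker).
Shutter speed: 1/250 → 1/125 → 1/60 → 1/30 → 1/15 — 4 stops longer (brighter).
ISO: 800 → 1600 — 1 stop raised (brighter).
Net: −4 +4 +1 = +1 stop.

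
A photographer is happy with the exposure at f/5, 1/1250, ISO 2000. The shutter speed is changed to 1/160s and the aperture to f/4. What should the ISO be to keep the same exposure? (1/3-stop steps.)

Shutter speed: 1/1250 → 1/1000 → 1/800 → 1/640 → 1/500 → 1/400 → 1/320 → 1/250 → 1/200 → 1/160 — 3 stops slower (brighter).
Aperture: f/5 → f/4.5 → f/4 — 2/3 stop wider (brighter).
Net change so far: 3 2/3 stops brighter. Offset with the ISO: 2000 → 1600 → 1250 → 1000 → 800 → 640 → 500 → 400 → 320 → 250 → 200 → 160.

ISO 160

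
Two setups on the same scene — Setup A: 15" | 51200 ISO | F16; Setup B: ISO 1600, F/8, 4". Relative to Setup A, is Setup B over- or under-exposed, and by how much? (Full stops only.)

5 stops darker

Aperture: f/16 → f/11 → f/8 — 2 stops larger aperture (brighter).
Shutter speed: 15 → 8 → 4 — 2 stops faster (darker).
ISO: 51200 → 25600 → 12800 → 6400 → 3200 → 1600 — 5 stops dropped (darker).
Net: +2 −2 −5 = −5 stops.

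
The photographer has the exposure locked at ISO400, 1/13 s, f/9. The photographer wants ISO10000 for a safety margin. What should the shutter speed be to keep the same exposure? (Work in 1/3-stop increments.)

1/320s

ISO: 400 → 500 → 640 → 800 → 1000 → 1250 → 1600 → 2000 → 2500 → 3200 → 4000 → 5000 → 6400 → 8000 → 10000 — 4 2/3 stops raised (brighter).
Need 4 2/3 stops darker from the shutter speed: 1/13 → 1/15 → 1/20 → 1/25 → 1/30 → 1/40 → 1/50 → 1/60 → 1/80 → 1/100 → 1/125 → 1/160 → 1/200 → 1/250 → 1/320.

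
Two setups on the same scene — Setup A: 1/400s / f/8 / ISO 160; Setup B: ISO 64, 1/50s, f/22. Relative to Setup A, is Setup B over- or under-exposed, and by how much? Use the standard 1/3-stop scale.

1 1/3 stops darker

Aperture: f/8 → f/9 → f/10 → f/11 → f/13 → f/14 → f/16 → f/18 → f/20 → f/22 — 3 stops stopped down (darker).
Shutter speed: 1/400 → 1/320 → 1/250 → 1/200 → 1/160 → 1/125 → 1/100 → 1/80 → 1/60 → 1/50 — 3 stops slower (brighter).
ISO: 160 → 125 → 100 → 80 → 64 — 1 1/3 stops lower (darker).
Net: −3 +3 −1 1/3 = −1 1/3 stops.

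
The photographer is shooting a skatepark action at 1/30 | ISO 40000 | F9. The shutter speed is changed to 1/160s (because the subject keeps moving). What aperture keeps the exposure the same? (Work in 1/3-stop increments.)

Shutter speed: 1/30 → 1/40 → 1/50 → 1/60 → 1/80 → 1/100 → 1/125 → 1/160 — 2 1/3 stops shorter (darker).
Need 2 1/3 stops brighter from the aperture: f/9 → f/8 → f/7.1 → f/6.3 → f/5.6 → f/5 → f/4.5 → f/4.

f/4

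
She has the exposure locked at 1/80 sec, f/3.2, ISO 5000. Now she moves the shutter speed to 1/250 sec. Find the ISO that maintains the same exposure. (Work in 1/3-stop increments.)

ISO 16000

Shutter speed: 1/80 → 1/100 → 1/125 → 1/160 → 1/200 → 1/250 — 1 2/3 stops faster (darker).
Need 1 2/3 stops brighter from the ISO: 5000 → 6400 → 8000 → 10000 → 12800 → 16000.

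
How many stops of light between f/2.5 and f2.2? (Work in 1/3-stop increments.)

1/3 stop

f/2.5 → f/2.2 — count the steps: 1 third-stops = 1/3 stop.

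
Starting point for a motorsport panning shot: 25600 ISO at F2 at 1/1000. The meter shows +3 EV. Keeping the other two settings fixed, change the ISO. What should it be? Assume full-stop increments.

Overexposed by 3 stops → need 3 stops darker.
ISO: 25600 → 12800 → 6400 → 3200.

ISO 3200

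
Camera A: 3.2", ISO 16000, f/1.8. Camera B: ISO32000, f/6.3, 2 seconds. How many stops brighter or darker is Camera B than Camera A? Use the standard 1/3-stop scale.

3 1/3 stops darker

Aperture: f/1.8 → f/2 → f/2.2 → f/2.5 → f/2.8 → f/3.2 → f/3.5 → f/4 → f/4.5 → f/5 → f/5.6 → f/6.3 — 3 2/3 stops narrower (darker).
Shutter speed: 3.2 → 2.5 → 2 — 2/3 stop shorter (darker).
ISO: 16000 → 20000 → 25600 → 32000 — 1 stop raised (brighter).
Net: −3 2/3 −2/3 +1 = −3 1/3 stops.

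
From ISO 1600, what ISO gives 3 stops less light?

ISO: 1600 → 800 → 400 → 200 — 3 stops dropped (darker).

ISO 200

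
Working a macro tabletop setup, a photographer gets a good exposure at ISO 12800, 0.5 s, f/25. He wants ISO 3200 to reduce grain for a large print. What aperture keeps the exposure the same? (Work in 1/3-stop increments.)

f/13

ISO: 12800 → 10000 → 8000 → 6400 → 5000 → 4000 → 3200 — 2 stops dropped (darker).
Need 2 stops brighter from the aperture: f/25 → f/22 → f/20 → f/18 → f/16 → f/14 → f/13.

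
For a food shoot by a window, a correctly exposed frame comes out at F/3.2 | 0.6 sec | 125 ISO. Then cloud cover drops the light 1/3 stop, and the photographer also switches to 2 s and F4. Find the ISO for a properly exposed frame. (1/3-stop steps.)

Scene light: 1/3 stop darker.
Shutter speed: 0.6 → 0.8 → 1 → 1.3 → 1.6 → 2 — 1 2/3 stops longer (brighter).
Aperture: f/3.2 → f/3.5 → f/4 — 2/3 stop smaller aperture (darker).
Net so far: 2/3 stop brighter. ISO: 125 → 100 → 80.

ISO 80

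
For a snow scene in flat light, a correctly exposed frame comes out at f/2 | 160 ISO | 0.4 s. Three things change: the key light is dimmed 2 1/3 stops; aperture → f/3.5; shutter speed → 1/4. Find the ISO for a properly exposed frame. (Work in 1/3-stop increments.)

Scene light: 2 1/3 stops darker.
Aperture: f/2 → f/2.2 → f/2.5 → f/2.8 → f/3.2 → f/3.5 — 1 2/3 stops narrower (darker).
Shutter speed: 0.4 → 0.3 → 1/4 — 2/3 stop shorter (darker).
Net so far: 4 2/3 stops darker. ISO: 160 → 200 → 250 → 320 → 400 → 500 → 640 → 800 → 1000 → 1250 → 1600 → 2000 → 2500 → 3200 → 4000.

ISO 4000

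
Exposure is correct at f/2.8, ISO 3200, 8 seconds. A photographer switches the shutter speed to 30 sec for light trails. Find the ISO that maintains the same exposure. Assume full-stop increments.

Shutter speed: 8 → 15 → 30 — 2 stops slower (brighter).
Need 2 stops darker from the ISO: 3200 → 1600 → 800.

ISO 800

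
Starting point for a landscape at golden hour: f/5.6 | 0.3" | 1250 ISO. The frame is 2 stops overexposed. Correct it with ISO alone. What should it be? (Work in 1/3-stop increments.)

ISO 320

Overexposed by 2 stops → need 2 stops darker.
ISO: 1250 → 1000 → 800 → 640 → 500 → 400 → 320.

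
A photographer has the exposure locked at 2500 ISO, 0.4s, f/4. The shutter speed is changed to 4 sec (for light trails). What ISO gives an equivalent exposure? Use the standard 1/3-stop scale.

Shutter speed: 0.4 → 0.5 → 0.6 → 0.8 → 1 → 1.3 → 1.6 → 2 → 2.5 → 3.2 → 4 — 3 1/3 stops longer (brighter).
Need 3 1/3 stops darker from the ISO: 2500 → 2000 → 1600 → 1250 → 1000 → 800 → 640 → 500 → 400 → 320 → 250.

ISO 250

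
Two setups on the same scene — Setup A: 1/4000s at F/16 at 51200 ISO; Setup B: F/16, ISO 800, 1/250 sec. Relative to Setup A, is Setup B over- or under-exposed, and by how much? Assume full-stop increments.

2 stops darker

Aperture: unchanged.
Shutter speed: 1/4000 → 1/2000 → 1/1000 → 1/500 → 1/250 — 4 stops longer (brighter).
ISO: 51200 → 25600 → 12800 → 6400 → 3200 → 1600 → 800 — 6 stops dropped (darker).
Net: +4 −6 = −2 stops.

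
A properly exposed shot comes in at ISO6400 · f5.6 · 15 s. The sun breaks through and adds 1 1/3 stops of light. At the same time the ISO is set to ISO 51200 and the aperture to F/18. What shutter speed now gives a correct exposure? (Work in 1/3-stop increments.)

8 s

Scene light: 1 1/3 stops brighter.
ISO: 6400 → 8000 → 10000 → 12800 → 16000 → 20000 → 25600 → 32000 → 40000 → 51200 — 3 stops raised (brighter).
Aperture: f/5.6 → f/6.3 → f/7.1 → f/8 → f/9 → f/10 → f/11 → f/13 → f/14 → f/16 → f/18 — 3 1/3 stops narrower (darker).
Net so far: 1 stop brighter. Shutter speed: 15 → 13 → 10 → 8.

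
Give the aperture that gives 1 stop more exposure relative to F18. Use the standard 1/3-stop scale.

Aperture: f/18 → f/16 → f/14 → f/13 — 1 stop wider (brighter).

f/13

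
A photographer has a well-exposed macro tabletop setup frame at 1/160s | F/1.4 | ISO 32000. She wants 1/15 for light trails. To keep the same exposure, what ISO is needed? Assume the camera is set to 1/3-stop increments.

Shutter speed: 1/160 → 1/125 → 1/100 → 1/80 → 1/60 → 1/50 → 1/40 → 1/30 → 1/25 → 1/20 → 1/15 — 3 1/3 stops longer (brighter).
Need 3 1/3 stops darker from the ISO: 32000 → 25600 → 20000 → 16000 → 12800 → 10000 → 8000 → 6400 → 5000 → 4000 → 3200.

ISO 3200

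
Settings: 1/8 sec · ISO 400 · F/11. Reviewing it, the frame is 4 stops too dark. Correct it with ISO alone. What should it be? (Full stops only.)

Underexposed by 4 stops → need 4 stops brighter.
ISO: 400 → 800 → 1600 → 3200 → 6400.

ISO 6400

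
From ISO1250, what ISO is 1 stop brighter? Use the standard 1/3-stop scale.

ISO 2500

ISO: 1250 → 1600 → 2000 → 2500 — 1 stop higher (brighter).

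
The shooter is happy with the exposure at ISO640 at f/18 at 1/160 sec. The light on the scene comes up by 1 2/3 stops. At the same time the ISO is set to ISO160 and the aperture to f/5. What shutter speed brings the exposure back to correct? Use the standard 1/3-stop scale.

Scene light: 1 2/3 stops brighter.
ISO: 640 → 500 → 400 → 320 → 250 → 200 → 160 — 2 stops lower (darker).
Aperture: f/18 → f/16 → f/14 → f/13 → f/11 → f/10 → f/9 → f/8 → f/7.1 → f/6.3 → f/5.6 → f/5 — 3 2/3 stops wider (brighter).
Net so far: 3 1/3 stops brighter. Shutter speed: 1/160 → 1/200 → 1/250 → 1/320 → 1/400 → 1/500 → 1/640 → 1/800 → 1/1000 → 1/1250 → 1/1600.

1/1600s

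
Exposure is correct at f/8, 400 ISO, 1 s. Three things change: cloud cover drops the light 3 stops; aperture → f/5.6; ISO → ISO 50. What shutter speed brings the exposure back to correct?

Scene light: 3 stops darker.
Aperture: f/8 → f/5.6 — 1 stop opened up (brighter).
ISO: 400 → 200 → 100 → 50 — 3 stops lower (darker).
Net so far: 5 stops darker. Shutter speed: 1 → 2 → 4 → 8 → 15 → 30.

30 s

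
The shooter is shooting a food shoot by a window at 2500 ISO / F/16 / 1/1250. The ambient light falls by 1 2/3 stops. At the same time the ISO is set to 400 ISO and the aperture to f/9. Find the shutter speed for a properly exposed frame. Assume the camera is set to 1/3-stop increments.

1/200s

Scene light: 1 2/3 stops darker.
ISO: 2500 → 2000 → 1600 → 1250 → 1000 → 800 → 640 → 500 → 400 — 2 2/3 stops dropped (darker).
Aperture: f/16 → f/14 → f/13 → f/11 → f/10 → f/9 — 1 2/3 stops larger aperture (brighter).
Net so far: 2 2/3 stops darker. Shutter speed: 1/1250 → 1/1000 → 1/800 → 1/640 → 1/500 → 1/400 → 1/320 → 1/250 → 1/200.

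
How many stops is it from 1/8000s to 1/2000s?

1/8000 → 1/4000 → 1/2000 — count the steps: 2 stops.

2 stops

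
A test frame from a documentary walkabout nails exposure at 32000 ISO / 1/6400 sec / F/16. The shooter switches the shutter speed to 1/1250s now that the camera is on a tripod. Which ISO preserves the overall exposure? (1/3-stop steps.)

Shutter speed: 1/6400 → 1/5000 → 1/4000 → 1/3200 → 1/2500 → 1/2000 → 1/1600 → 1/1250 — 2 1/3 stops slower (brighter).
Need 2 1/3 stops darker from the ISO: 32000 → 25600 → 20000 → 16000 → 12800 → 10000 → 8000 → 6400.

ISO 6400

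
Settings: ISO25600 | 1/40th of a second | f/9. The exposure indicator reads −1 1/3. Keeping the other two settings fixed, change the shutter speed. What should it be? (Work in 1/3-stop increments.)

1/15s

Underexposed by 1 1/3 stops → need 1 1/3 stops brighter.
Shutter speed: 1/40 → 1/30 → 1/25 → 1/20 → 1/15.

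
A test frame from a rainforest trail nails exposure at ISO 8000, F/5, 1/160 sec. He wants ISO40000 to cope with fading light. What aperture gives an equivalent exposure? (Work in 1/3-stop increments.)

ISO: 8000 → 10000 → 12800 → 16000 → 20000 → 25600 → 32000 → 40000 — 2 1/3 stops raised (brighter).
Need 2 1/3 stops darker from the aperture: f/5 → f/5.6 → f/6.3 → f/7.1 → f/8 → f/9 → f/10 → f/11.

f/11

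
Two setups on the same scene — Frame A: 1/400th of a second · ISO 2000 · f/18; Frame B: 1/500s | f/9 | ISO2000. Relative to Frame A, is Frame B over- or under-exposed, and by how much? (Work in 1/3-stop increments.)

Aperture: f/18 → f/16 → f/14 → f/13 → f/11 → f/10 → f/9 — 2 stops larger aperture (brighter).
Shutter speed: 1/400 → 1/500 — 1/3 stop shorter (darker).
ISO: unchanged.
Net: +2 −1/3 = +1 2/3 stops.

1 2/3 stops brighter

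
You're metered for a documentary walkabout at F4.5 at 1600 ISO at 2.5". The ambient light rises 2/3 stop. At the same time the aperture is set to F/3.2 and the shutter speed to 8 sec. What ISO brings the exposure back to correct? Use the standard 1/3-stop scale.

ISO 160

Scene light: 2/3 stop brighter.
Aperture: f/4.5 → f/4 → f/3.5 → f/3.2 — 1 stop wider (brighter).
Shutter speed: 2.5 → 3.2 → 4 → 5 → 6 → 8 — 1 2/3 stops slower (brighter).
Net so far: 3 1/3 stops brighter. ISO: 1600 → 1250 → 1000 → 800 → 640 → 500 → 400 → 320 → 250 → 200 → 160.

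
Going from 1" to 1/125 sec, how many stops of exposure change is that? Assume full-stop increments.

1 → 1/2 → 1/4 → 1/8 → 1/15 → 1/30 → 1/60 → 1/125 — count the steps: 7 stops.

7 stops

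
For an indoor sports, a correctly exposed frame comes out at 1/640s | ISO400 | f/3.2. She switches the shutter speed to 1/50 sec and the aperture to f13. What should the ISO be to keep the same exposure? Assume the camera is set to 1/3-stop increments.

ISO 500

Shutter speed: 1/640 → 1/500 → 1/400 → 1/320 → 1/250 → 1/200 → 1/160 → 1/125 → 1/100 → 1/80 → 1/60 → 1/50 — 3 2/3 stops slower (brighter).
Aperture: f/3.2 → f/3.5 → f/4 → f/4.5 → f/5 → f/5.6 → f/6.3 → f/7.1 → f/8 → f/9 → f/10 → f/11 → f/13 — 4 stops stopped down (darker).
Net change so far: 1/3 stop darker. Offset with the ISO: 400 → 500.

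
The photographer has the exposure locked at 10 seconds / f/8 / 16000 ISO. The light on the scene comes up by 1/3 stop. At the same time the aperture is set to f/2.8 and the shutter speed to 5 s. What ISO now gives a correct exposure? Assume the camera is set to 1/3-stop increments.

ISO 3200

Scene light: 1/3 stop brighter.
Aperture: f/8 → f/7.1 → f/6.3 → f/5.6 → f/5 → f/4.5 → f/4 → f/3.5 → f/3.2 → f/2.8 — 3 stops larger aperture (brighter).
Shutter speed: 10 → 8 → 6 → 5 — 1 stop faster (darker).
Net so far: 2 1/3 stops brighter. ISO: 16000 → 12800 → 10000 → 8000 → 6400 → 5000 → 4000 → 3200.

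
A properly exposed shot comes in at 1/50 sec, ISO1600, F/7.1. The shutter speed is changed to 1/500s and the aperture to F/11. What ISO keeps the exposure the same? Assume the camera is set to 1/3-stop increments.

ISO 40000

Shutter speed: 1/50 → 1/60 → 1/80 → 1/100 → 1/125 → 1/160 → 1/200 → 1/250 → 1/320 → 1/400 → 1/500 — 3 1/3 stops faster (darker).
Aperture: f/7.1 → f/8 → f/9 → f/10 → f/11 — 1 1/3 stops narrower (darker).
Net change so far: 4 2/3 stops darker. Offset with the ISO: 1600 → 2000 → 2500 → 3200 → 4000 → 5000 → 6400 → 8000 → 10000 → 12800 → 16000 → 20000 → 25600 → 32000 → 40000.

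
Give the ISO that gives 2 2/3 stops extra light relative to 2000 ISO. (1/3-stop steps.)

ISO: 2000 → 2500 → 3200 → 4000 → 5000 → 6400 → 8000 → 10000 → 12800 — 2 2/3 stops raised (brighter).

ISO 12800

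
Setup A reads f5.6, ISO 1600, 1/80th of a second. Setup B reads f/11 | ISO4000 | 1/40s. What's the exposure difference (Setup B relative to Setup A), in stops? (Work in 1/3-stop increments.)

Aperture: f/5.6 → f/6.3 → f/7.1 → f/8 → f/9 → f/10 → f/11 — 2 stops smaller aperture (darker).
Shutter speed: 1/80 → 1/60 → 1/50 → 1/40 — 1 stop longer (brighter).
ISO: 1600 → 2000 → 2500 → 3200 → 4000 — 1 1/3 stops higher (brighter).
Net: −2 +1 +1 1/3 = +1/3 stops.

1/3 stop brighter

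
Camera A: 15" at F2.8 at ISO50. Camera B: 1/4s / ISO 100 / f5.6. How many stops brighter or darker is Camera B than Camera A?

Aperture: f/2.8 → f/4 → f/5.6 — 2 stops narrower (darker).
Shutter speed: 15 → 8 → 4 → 2 → 1 → 1/2 → 1/4 — 6 stops shorter (darker).
ISO: 50 → 100 — 1 stop raised (brighter).
Net: −2 −6 +1 = −7 stops.

7 stops darker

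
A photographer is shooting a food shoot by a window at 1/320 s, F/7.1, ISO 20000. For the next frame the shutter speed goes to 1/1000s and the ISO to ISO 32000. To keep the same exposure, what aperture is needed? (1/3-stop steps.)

f/5

Shutter speed: 1/320 → 1/400 → 1/500 → 1/640 → 1/800 → 1/1000 — 1 2/3 stops faster (darker).
ISO: 20000 → 25600 → 32000 — 2/3 stop raised (brighter).
Net change so far: 1 stop darker. Offset with the aperture: f/7.1 → f/6.3 → f/5.6 → f/5.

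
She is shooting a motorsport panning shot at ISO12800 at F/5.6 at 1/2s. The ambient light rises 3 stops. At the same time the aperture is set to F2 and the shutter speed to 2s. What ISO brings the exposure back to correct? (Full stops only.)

ISO 50

Scene light: 3 stops brighter.
Aperture: f/5.6 → f/4 → f/2.8 → f/2 — 3 stops opened up (brighter).
Shutter speed: 1/2 → 1 → 2 — 2 stops longer (brighter).
Net so far: 8 stops brighter. ISO: 12800 → 6400 → 3200 → 1600 → 800 → 400 → 200 → 100 → 50.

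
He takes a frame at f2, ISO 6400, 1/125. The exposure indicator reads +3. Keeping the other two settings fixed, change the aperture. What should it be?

Overexposed by 3 stops → need 3 stops darker.
Aperture: f/2 → f/2.8 → f/4 → f/5.6.

f/5.6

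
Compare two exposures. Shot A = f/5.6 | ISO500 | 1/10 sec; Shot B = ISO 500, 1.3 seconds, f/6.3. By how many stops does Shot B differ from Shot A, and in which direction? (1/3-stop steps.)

3 1/3 stops brighter

Aperture: f/5.6 → f/6.3 — 1/3 stop stopped down (darker).
Shutter speed: 1/10 → 1/8 → 1/6 → 1/5 → 1/4 → 0.3 → 0.4 → 0.5 → 0.6 → 0.8 → 1 → 1.3 — 3 2/3 stops slower (brighter).
ISO: unchanged.
Net: −1/3 +3 2/3 = +3 1/3 stops.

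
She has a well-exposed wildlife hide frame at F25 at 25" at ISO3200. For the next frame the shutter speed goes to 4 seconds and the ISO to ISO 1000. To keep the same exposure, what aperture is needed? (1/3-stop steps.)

f/5.6

Shutter speed: 25 → 20 → 15 → 13 → 10 → 8 → 6 → 5 → 4 — 2 2/3 stops faster (darker).
ISO: 3200 → 2500 → 2000 → 1600 → 1250 → 1000 — 1 2/3 stops dropped (darker).
Net change so far: 4 1/3 stops darker. Offset with the aperture: f/25 → f/22 → f/20 → f/18 → f/16 → f/14 → f/13 → f/11 → f/10 → f/9 → f/8 → f/7.1 → f/6.3 → f/5.6.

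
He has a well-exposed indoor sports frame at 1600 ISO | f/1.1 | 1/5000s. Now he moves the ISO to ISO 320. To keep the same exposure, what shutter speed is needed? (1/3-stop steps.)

1/1000s

ISO: 1600 → 1250 → 1000 → 800 → 640 → 500 → 400 → 320 — 2 1/3 stops lower (darker).
Need 2 1/3 stops brighter from the shutter speed: 1/5000 → 1/4000 → 1/3200 → 1/2500 → 1/2000 → 1/1600 → 1/1250 → 1/1000.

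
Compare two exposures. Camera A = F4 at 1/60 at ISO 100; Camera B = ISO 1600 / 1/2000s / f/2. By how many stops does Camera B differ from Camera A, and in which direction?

Aperture: f/4 → f/2.8 → f/2 — 2 stops larger aperture (brighter).
Shutter speed: 1/60 → 1/125 → 1/250 → 1/500 → 1/1000 → 1/2000 — 5 stops faster (darker).
ISO: 100 → 200 → 400 → 800 → 1600 — 4 stops raised (brighter).
Net: +2 −5 +4 = +1 stop.

1 stop brighter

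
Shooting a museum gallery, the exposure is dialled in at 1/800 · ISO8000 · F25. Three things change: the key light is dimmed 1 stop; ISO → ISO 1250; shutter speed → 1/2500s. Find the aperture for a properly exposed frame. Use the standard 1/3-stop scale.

Scene light: 1 stop darker.
ISO: 8000 → 6400 → 5000 → 4000 → 3200 → 2500 → 2000 → 1600 → 1250 — 2 2/3 stops lower (darker).
Shutter speed: 1/800 → 1/1000 → 1/1250 → 1/1600 → 1/2000 → 1/2500 — 1 2/3 stops shorter (darker).
Net so far: 5 1/3 stops darker. Aperture: f/25 → f/22 → f/20 → f/18 → f/16 → f/14 → f/13 → f/11 → f/10 → f/9 → f/8 → f/7.1 → f/6.3 → f/5.6 → f/5 → f/4.5 → f/4.

f/4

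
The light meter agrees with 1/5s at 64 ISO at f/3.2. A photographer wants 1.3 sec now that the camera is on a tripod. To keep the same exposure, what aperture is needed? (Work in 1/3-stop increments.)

Shutter speed: 1/5 → 1/4 → 0.3 → 0.4 → 0.5 → 0.6 → 0.8 → 1 → 1.3 — 2 2/3 stops longer (brighter).
Need 2 2/3 stops darker from the aperture: f/3.2 → f/3.5 → f/4 → f/4.5 → f/5 → f/5.6 → f/6.3 → f/7.1 → f/8.

f/8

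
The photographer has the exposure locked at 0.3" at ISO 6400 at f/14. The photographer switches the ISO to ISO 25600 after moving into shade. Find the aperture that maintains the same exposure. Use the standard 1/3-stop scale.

ISO: 6400 → 8000 → 10000 → 12800 → 16000 → 20000 → 25600 — 2 stops raised (brighter).
Need 2 stops darker from the aperture: f/14 → f/16 → f/18 → f/20 → f/22 → f/25 → f/29.

f/29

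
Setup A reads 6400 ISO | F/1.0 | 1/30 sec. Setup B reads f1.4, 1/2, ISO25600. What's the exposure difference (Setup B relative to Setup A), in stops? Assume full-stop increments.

5 stops brighter

Aperture: f/1.0 → f/1.4 — 1 stop narrower (darker).
Shutter speed: 1/30 → 1/15 → 1/8 → 1/4 → 1/2 — 4 stops slower (brighter).
ISO: 6400 → 12800 → 25600 — 2 stops raised (brighter).
Net: −1 +4 +2 = +5 stops.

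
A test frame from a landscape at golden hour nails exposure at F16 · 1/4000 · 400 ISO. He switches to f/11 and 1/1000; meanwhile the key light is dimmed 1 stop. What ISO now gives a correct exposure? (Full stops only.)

Scene light: 1 stop darker.
Aperture: f/16 → f/11 — 1 stop larger aperture (brighter).
Shutter speed: 1/4000 → 1/2000 → 1/1000 — 2 stops longer (brighter).
Net so far: 2 stops brighter. ISO: 400 → 200 → 100.

ISO 100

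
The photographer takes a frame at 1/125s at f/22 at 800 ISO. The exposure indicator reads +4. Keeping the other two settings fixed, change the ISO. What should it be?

ISO 50

Overexposed by 4 stops → need 4 stops darker.
ISO: 800 → 400 → 200 → 100 → 50.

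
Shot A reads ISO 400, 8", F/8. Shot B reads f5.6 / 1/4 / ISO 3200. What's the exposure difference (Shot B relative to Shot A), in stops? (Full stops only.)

1 stop darker

Aperture: f/8 → f/5.6 — 1 stop opened up (brighter).
Shutter speed: 8 → 4 → 2 → 1 → 1/2 → 1/4 — 5 stops faster (darker).
ISO: 400 → 800 → 1600 → 3200 — 3 stops raised (brighter).
Net: +1 −5 +3 = −1 stop.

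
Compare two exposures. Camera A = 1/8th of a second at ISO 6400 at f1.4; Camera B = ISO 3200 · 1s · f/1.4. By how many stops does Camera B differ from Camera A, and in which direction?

Aperture: unchanged.
Shutter speed: 1/8 → 1/4 → 1/2 → 1 — 3 stops slower (brighter).
ISO: 6400 → 3200 — 1 stop dropped (darker).
Net: +3 −1 = +2 stops.

2 stops brighter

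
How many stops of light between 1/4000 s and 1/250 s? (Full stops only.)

1/4000 → 1/2000 → 1/1000 → 1/500 → 1/250 — count the steps: 4 stops.

4 stops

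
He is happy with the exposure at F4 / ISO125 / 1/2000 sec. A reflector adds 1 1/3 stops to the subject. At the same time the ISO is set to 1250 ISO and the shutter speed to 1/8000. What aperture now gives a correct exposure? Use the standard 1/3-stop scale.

f/10

Scene light: 1 1/3 stops brighter.
ISO: 125 → 160 → 200 → 250 → 320 → 400 → 500 → 640 → 800 → 1000 → 1250 — 3 1/3 stops raised (brighter).
Shutter speed: 1/2000 → 1/2500 → 1/3200 → 1/4000 → 1/5000 → 1/6400 → 1/8000 — 2 stops faster (darker).
Net so far: 2 2/3 stops brighter. Aperture: f/4 → f/4.5 → f/5 → f/5.6 → f/6.3 → f/7.1 → f/8 → f/9 → f/10.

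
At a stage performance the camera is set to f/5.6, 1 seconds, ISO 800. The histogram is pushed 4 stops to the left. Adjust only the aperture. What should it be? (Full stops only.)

Underexposed by 4 stops → need 4 stops brighter.
Aperture: f/5.6 → f/4 → f/2.8 → f/2 → f/1.4.

f/1.4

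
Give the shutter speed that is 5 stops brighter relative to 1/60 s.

Shutter speed: 1/60 → 1/30 → 1/15 → 1/8 → 1/4 → 1/2 — 5 stops longer (brighter).

1/2s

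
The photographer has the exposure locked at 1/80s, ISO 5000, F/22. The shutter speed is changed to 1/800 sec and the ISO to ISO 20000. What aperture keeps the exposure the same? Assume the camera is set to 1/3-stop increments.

Shutter speed: 1/80 → 1/100 → 1/125 → 1/160 → 1/200 → 1/250 → 1/320 → 1/400 → 1/500 → 1/640 → 1/800 — 3 1/3 stops faster (darker).
ISO: 5000 → 6400 → 8000 → 10000 → 12800 → 16000 → 20000 — 2 stops higher (brighter).
Net change so far: 1 1/3 stops darker. Offset with the aperture: f/22 → f/20 → f/18 → f/16 → f/14.

f/14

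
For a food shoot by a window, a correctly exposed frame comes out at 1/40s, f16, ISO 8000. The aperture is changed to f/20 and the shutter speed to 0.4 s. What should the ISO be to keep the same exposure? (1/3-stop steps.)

ISO 800

Aperture: f/16 → f/18 → f/20 — 2/3 stop smaller aperture (darker).
Shutter speed: 1/40 → 1/30 → 1/25 → 1/20 → 1/15 → 1/13 → 1/10 → 1/8 → 1/6 → 1/5 → 1/4 → 0.3 → 0.4 — 4 stops longer (brighter).
Net change so far: 3 1/3 stops brighter. Offset with the ISO: 8000 → 6400 → 5000 → 4000 → 3200 → 2500 → 2000 → 1600 → 1250 → 1000 → 800.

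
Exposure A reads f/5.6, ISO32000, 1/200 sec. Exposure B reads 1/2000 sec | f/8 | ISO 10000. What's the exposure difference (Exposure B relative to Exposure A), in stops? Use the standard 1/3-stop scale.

Aperture: f/5.6 → f/6.3 → f/7.1 → f/8 — 1 stop smaller aperture (darker).
Shutter speed: 1/200 → 1/250 → 1/320 → 1/400 → 1/500 → 1/640 → 1/800 → 1/1000 → 1/1250 → 1/1600 → 1/2000 — 3 1/3 stops shorter (darker).
ISO: 32000 → 25600 → 20000 → 16000 → 12800 → 10000 — 1 2/3 stops lower (darker).
Net: −1 −3 1/3 −1 2/3 = −6 stops.

6 stops darker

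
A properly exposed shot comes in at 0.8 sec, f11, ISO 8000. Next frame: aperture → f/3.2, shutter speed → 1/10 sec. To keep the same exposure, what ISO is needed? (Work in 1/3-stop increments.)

Aperture: f/11 → f/10 → f/9 → f/8 → f/7.1 → f/6.3 → f/5.6 → f/5 → f/4.5 → f/4 → f/3.5 → f/3.2 — 3 2/3 stops larger aperture (brighter).
Shutter speed: 0.8 → 0.6 → 0.5 → 0.4 → 0.3 → 1/4 → 1/5 → 1/6 → 1/8 → 1/10 — 3 stops faster (darker).
Net change so far: 2/3 stop brighter. Offset with the ISO: 8000 → 6400 → 5000.

ISO 5000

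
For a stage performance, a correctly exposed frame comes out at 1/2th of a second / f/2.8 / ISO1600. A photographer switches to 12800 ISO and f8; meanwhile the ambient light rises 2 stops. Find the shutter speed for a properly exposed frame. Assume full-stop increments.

1/8s

Scene light: 2 stops brighter.
ISO: 1600 → 3200 → 6400 → 12800 — 3 stops raised (brighter).
Aperture: f/2.8 → f/4 → f/5.6 → f/8 — 3 stops smaller aperture (darker).
Net so far: 2 stops brighter. Shutter speed: 1/2 → 1/4 → 1/8.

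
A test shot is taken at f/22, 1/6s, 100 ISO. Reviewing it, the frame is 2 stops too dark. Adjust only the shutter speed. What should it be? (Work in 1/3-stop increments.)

Underexposed by 2 stops → need 2 stops brighter.
Shutter speed: 1/6 → 1/5 → 1/4 → 0.3 → 0.4 → 0.5 → 0.6.

0.6 s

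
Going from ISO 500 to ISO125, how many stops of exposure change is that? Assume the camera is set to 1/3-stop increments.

500 → 400 → 320 → 250 → 200 → 160 → 125 — count the steps: 6 third-stops = 2 stops.

2 stops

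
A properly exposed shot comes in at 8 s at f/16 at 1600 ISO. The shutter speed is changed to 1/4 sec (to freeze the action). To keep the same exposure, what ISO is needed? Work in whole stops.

ISO 51200

Shutter speed: 8 → 4 → 2 → 1 → 1/2 → 1/4 — 5 stops shorter (darker).
Need 5 stops brighter from the ISO: 1600 → 3200 → 6400 → 12800 → 25600 → 51200.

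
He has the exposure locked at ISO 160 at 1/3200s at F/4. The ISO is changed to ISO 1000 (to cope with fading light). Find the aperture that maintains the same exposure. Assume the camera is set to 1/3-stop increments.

ISO: 160 → 200 → 250 → 320 → 400 → 500 → 640 → 800 → 1000 — 2 2/3 stops higher (brighter).
Need 2 2/3 stops darker from the aperture: f/4 → f/4.5 → f/5 → f/5.6 → f/6.3 → f/7.1 → f/8 → f/9 → f/10.

f/10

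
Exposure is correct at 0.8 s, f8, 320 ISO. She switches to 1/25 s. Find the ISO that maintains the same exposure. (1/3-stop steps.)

Shutter speed: 0.8 → 0.6 → 0.5 → 0.4 → 0.3 → 1/4 → 1/5 → 1/6 → 1/8 → 1/10 → 1/13 → 1/15 → 1/20 → 1/25 — 4 1/3 stops faster (darker).
Need 4 1/3 stops brighter from the ISO: 320 → 400 → 500 → 640 → 800 → 1000 → 1250 → 1600 → 2000 → 2500 → 3200 → 4000 → 5000 → 6400.

ISO 6400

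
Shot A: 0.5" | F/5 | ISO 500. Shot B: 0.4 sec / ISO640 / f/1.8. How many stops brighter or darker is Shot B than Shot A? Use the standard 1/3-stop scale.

Aperture: f/5 → f/4.5 → f/4 → f/3.5 → f/3.2 → f/2.8 → f/2.5 → f/2.2 → f/2 → f/1.8 — 3 stops wider (brighter).
Shutter speed: 0.5 → 0.4 — 1/3 stop faster (darker).
ISO: 500 → 640 — 1/3 stop raised (brighter).
Net: +3 −1/3 +1/3 = +3 stops.

3 stops brighter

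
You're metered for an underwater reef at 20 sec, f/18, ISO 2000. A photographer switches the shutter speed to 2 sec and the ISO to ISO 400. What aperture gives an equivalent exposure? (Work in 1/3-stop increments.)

f/2.5

Shutter speed: 20 → 15 → 13 → 10 → 8 → 6 → 5 → 4 → 3.2 → 2.5 → 2 — 3 1/3 stops shorter (darker).
ISO: 2000 → 1600 → 1250 → 1000 → 800 → 640 → 500 → 400 — 2 1/3 stops dropped (darker).
Net change so far: 5 2/3 stops darker. Offset with the aperture: f/18 → f/16 → f/14 → f/13 → f/11 → f/10 → f/9 → f/8 → f/7.1 → f/6.3 → f/5.6 → f/5 → f/4.5 → f/4 → f/3.5 → f/3.2 → f/2.8 → f/2.5.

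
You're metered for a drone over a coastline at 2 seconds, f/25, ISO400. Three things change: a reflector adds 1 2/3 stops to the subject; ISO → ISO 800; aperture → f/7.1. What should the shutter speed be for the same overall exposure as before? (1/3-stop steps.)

1/40s

Scene light: 1 2/3 stops brighter.
ISO: 400 → 500 → 640 → 800 — 1 stop higher (brighter).
Aperture: f/25 → f/22 → f/20 → f/18 → f/16 → f/14 → f/13 → f/11 → f/10 → f/9 → f/8 → f/7.1 — 3 2/3 stops opened up (brighter).
Net so far: 6 1/3 stops brighter. Shutter speed: 2 → 1.6 → 1.3 → 1 → 0.8 → 0.6 → 0.5 → 0.4 → 0.3 → 1/4 → 1/5 → 1/6 → 1/8 → 1/10 → 1/13 → 1/15 → 1/20 → 1/25 → 1/30 → 1/40.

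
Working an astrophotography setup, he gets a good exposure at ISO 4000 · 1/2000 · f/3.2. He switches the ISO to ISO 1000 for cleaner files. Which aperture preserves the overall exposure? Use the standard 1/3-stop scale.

ISO: 4000 → 3200 → 2500 → 2000 → 1600 → 1250 → 1000 — 2 stops dropped (darker).
Need 2 stops brighter from the aperture: f/3.2 → f/2.8 → f/2.5 → f/2.2 → f/2 → f/1.8 → f/1.6.

f/1.6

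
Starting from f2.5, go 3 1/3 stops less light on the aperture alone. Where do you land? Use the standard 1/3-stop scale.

f/8

Aperture: f/2.5 → f/2.8 → f/3.2 → f/3.5 → f/4 → f/4.5 → f/5 → f/5.6 → f/6.3 → f/7.1 → f/8 — 3 1/3 stops stopped down (darker).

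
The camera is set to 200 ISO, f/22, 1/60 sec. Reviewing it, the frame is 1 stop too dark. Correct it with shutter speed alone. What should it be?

1/30s

Underexposed by 1 stop → need 1 stop brighter.
Shutter speed: 1/60 → 1/30.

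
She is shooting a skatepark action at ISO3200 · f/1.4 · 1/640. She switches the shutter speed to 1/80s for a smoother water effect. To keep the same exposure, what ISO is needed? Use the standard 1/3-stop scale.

ISO 400

Shutter speed: 1/640 → 1/500 → 1/400 → 1/320 → 1/250 → 1/200 → 1/160 → 1/125 → 1/100 → 1/80 — 3 stops slower (brighter).
Need 3 stops darker from the ISO: 3200 → 2500 → 2000 → 1600 → 1250 → 1000 → 800 → 640 → 500 → 400.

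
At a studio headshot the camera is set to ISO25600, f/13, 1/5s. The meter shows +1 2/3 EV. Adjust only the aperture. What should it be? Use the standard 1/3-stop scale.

Overexposed by 1 2/3 stops → need 1 2/3 stops darker.
Aperture: f/13 → f/14 → f/16 → f/18 → f/20 → f/22.

f/22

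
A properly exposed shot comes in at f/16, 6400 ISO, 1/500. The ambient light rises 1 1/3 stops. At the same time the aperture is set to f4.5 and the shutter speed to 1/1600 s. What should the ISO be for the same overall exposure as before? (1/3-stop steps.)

ISO 640

Scene light: 1 1/3 stops brighter.
Aperture: f/16 → f/14 → f/13 → f/11 → f/10 → f/9 → f/8 → f/7.1 → f/6.3 → f/5.6 → f/5 → f/4.5 — 3 2/3 stops wider (brighter).
Shutter speed: 1/500 → 1/640 → 1/800 → 1/1000 → 1/1250 → 1/1600 — 1 2/3 stops shorter (darker).
Net so far: 3 1/3 stops brighter. ISO: 6400 → 5000 → 4000 → 3200 → 2500 → 2000 → 1600 → 1250 → 1000 → 800 → 640.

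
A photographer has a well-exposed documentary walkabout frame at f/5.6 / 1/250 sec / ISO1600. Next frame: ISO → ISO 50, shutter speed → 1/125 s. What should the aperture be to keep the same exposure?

f/1.4

ISO: 1600 → 800 → 400 → 200 → 100 → 50 — 5 stops lower (darker).
Shutter speed: 1/250 → 1/125 — 1 stop longer (brighter).
Net change so far: 4 stops darker. Offset with the aperture: f/5.6 → f/4 → f/2.8 → f/2 → f/1.4.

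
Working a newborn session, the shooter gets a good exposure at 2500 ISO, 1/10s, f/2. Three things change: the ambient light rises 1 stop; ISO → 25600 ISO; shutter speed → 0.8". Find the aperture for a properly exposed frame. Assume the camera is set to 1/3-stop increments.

Scene light: 1 stop brighter.
ISO: 2500 → 3200 → 4000 → 5000 → 6400 → 8000 → 10000 → 12800 → 16000 → 20000 → 25600 — 3 1/3 stops higher (brighter).
Shutter speed: 1/10 → 1/8 → 1/6 → 1/5 → 1/4 → 0.3 → 0.4 → 0.5 → 0.6 → 0.8 — 3 stops longer (brighter).
Net so far: 7 1/3 stops brighter. Aperture: f/2 → f/2.2 → f/2.5 → f/2.8 → f/3.2 → f/3.5 → f/4 → f/4.5 → f/5 → f/5.6 → f/6.3 → f/7.1 → f/8 → f/9 → f/10 → f/11 → f/13 → f/14 → f/16 → f/18 → f/20 → f/22 → f/25.

f/25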